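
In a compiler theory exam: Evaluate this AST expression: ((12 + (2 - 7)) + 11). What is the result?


Expression: ((12 + (2 - 7)) + 11)
Evaluating step by step:
  2 - 7 = -5
  12 + -5 = 7
  7 + 11 = 18
Result: 18

18


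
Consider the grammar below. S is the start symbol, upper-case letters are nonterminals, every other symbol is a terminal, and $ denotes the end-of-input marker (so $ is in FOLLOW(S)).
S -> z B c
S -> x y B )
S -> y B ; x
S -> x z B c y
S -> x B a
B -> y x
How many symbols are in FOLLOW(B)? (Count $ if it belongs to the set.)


S is the start symbol and does not occur in any rule body, so FOLLOW(S) = {$}.
Examining every occurrence of B in a rule body:
  S -> z B c : B is followed by terminal 'c' -> add 'c'
  S -> x y B ) : B is followed by terminal ')' -> add ')'
  S -> y B ; x : B is followed by terminal ';' -> add ';'
  S -> x z B c y : B is followed by terminal 'c' -> add 'c' (already in the set)
  S -> x B a : B is followed by terminal 'a' -> add 'a'
  B -> y x : B does not occur in the body -> contributes nothing
FOLLOW(B) = {), ;, a, c}
Count: 4

4


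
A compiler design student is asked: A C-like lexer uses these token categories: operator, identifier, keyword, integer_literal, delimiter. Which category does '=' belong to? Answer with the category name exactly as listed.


Token: '='
Checking categories:
  identifier: no
  integer_literal: no
  operator: YES
  keyword: no
  delimiter: no
Category: operator

operator


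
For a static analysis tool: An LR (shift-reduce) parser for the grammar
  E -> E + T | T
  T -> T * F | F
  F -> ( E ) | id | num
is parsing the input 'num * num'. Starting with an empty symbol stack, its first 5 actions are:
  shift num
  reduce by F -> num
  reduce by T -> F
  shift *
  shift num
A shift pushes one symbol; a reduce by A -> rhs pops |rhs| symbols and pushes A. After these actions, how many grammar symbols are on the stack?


Tracking the symbol stack through each action:
  Action 1: shift 'num' : push -> stack = [num] (size 1)
  Action 2: reduce by F -> num : pop 1, push F -> stack = [F] (size 1)
  Action 3: reduce by T -> F : pop 1, push T -> stack = [T] (size 1)
  Action 4: shift '*' : push -> stack = [T, *] (size 2)
  Action 5: shift 'num' : push -> stack = [T, *, num] (size 3)
Final stack size: 3

3


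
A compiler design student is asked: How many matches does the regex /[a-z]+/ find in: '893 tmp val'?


Pattern: /[a-z]+/ (identifiers)
Input: '893 tmp val'
Scanning for matches:
  Match 1: 'tmp'
  Match 2: 'val'
Total matches: 2

2


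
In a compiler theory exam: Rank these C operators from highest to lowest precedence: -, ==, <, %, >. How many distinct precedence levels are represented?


Looking up precedence for each operator:
  - -> precedence 5
  == -> precedence 3
  < -> precedence 4
  % -> precedence 6
  > -> precedence 4
Sorted highest to lowest: %, -, <, >, ==
Distinct precedence values: [6, 5, 4, 3]
Number of distinct levels: 4

4


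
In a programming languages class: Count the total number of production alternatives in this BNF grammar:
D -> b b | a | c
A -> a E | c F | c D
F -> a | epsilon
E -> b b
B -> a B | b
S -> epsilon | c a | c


Counting alternatives per rule:
  D: 3 alternative(s)
  A: 3 alternative(s)
  F: 2 alternative(s)
  E: 1 alternative(s)
  B: 2 alternative(s)
  S: 3 alternative(s)
Sum: 3 + 3 + 2 + 1 + 2 + 3 = 14

14


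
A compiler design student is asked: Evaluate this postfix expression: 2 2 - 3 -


Processing tokens left to right:
Push 2, Push 2
Pop 2 and 2, compute 2 - 2 = 0, push 0
Push 3
Pop 0 and 3, compute 0 - 3 = -3, push -3
Stack result: -3

-3


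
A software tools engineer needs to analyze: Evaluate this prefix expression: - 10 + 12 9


Parsing prefix expression: - 10 + 12 9
Step 1: Innermost operation '+ 12 9'
  12 + 9 = 21
Step 2: Outer operation '- 10 [21]'
  10 - 21 = -11

-11


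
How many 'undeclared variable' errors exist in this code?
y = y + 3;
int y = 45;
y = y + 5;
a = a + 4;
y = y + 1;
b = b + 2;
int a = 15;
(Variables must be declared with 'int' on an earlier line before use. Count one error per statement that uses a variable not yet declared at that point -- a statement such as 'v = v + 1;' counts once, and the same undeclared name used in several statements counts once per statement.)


Scanning code line by line:
  Line 1: use 'y' -> ERROR (undeclared)
  Line 2: declare 'y' -> declared = ['y']
  Line 3: use 'y' -> OK (declared)
  Line 4: use 'a' -> ERROR (undeclared)
  Line 5: use 'y' -> OK (declared)
  Line 6: use 'b' -> ERROR (undeclared)
  Line 7: declare 'a' -> declared = ['a', 'y']
Total undeclared variable errors: 3

3


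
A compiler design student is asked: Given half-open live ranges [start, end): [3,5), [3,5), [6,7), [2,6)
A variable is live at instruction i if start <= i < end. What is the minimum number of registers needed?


Live ranges:
  Var0: [3, 5)
  Var1: [3, 5)
  Var2: [6, 7)
  Var3: [2, 6)
Sweep-line events (position, delta, active):
  pos=2 start -> active=1
  pos=3 start -> active=2
  pos=3 start -> active=3
  pos=5 end -> active=2
  pos=5 end -> active=1
  pos=6 end -> active=0
  pos=6 start -> active=1
  pos=7 end -> active=0
Maximum simultaneous active: 3
Minimum registers needed: 3

3


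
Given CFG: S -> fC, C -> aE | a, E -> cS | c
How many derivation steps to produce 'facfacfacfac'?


Grammar: S -> fC, C -> aE | a, E -> cS | c
Deriving 'facfacfacfac':
Step 1: S -> fC => fC
Step 2: C -> aE => faE
Step 3: E -> cS => facS
Step 4: S -> fC => facfC
Step 5: C -> aE => facfaE
Step 6: E -> cS => facfacS
Step 7: S -> fC => facfacfC
Step 8: C -> aE => facfacfaE
Step 9: E -> cS => facfacfacS
Step 10: S -> fC => facfacfacfC
Step 11: C -> aE => facfacfacfaE
Step 12: E -> c => facfacfacfac
Total derivation steps: 12

12


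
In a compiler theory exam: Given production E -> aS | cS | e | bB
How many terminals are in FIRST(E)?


Production: E -> aS | cS | e | bB
Examining each alternative for leading terminals:
  E -> aS : first terminal = 'a'
  E -> cS : first terminal = 'c'
  E -> e : first terminal = 'e'
  E -> bB : first terminal = 'b'
FIRST(E) = {a, b, c, e}
Count: 4

4


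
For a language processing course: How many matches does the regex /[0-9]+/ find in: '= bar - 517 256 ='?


Pattern: /[0-9]+/ (int literals)
Input: '= bar - 517 256 ='
Scanning for matches:
  Match 1: '517'
  Match 2: '256'
Total matches: 2

2


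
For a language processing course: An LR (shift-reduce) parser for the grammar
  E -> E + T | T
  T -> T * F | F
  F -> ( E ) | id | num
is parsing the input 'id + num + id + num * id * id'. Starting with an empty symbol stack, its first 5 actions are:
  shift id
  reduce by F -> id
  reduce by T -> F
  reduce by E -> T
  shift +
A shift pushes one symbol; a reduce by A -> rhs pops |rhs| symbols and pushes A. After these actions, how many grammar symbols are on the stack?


Tracking the symbol stack through each action:
  Action 1: shift 'id' : push -> stack = [id] (size 1)
  Action 2: reduce by F -> id : pop 1, push F -> stack = [F] (size 1)
  Action 3: reduce by T -> F : pop 1, push T -> stack = [T] (size 1)
  Action 4: reduce by E -> T : pop 1, push E -> stack = [E] (size 1)
  Action 5: shift '+' : push -> stack = [E, +] (size 2)
Final stack size: 2

2


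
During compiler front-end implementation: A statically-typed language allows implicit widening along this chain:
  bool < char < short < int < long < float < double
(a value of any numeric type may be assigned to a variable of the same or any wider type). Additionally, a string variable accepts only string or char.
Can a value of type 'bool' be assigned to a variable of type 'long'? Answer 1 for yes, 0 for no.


Target variable type: long
Source value type: bool
Numeric ranks: bool=0, long=4
Widening allowed iff rank(source) <= rank(target): 0 <= 4? Yes
Result: 1

1


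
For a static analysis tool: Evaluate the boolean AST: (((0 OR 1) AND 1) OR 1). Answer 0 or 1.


Step 1: Evaluate inner node
  0 OR 1 = 1
Step 2: Evaluate next node
  1 AND 1 = 1
Step 3: Evaluate root node
  1 OR 1 = 1

1


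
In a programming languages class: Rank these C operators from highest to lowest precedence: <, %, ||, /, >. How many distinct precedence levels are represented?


Looking up precedence for each operator:
  < -> precedence 4
  % -> precedence 6
  || -> precedence 1
  / -> precedence 6
  > -> precedence 4
Sorted highest to lowest: %, /, <, >, ||
Distinct precedence values: [6, 4, 1]
Number of distinct levels: 3

3


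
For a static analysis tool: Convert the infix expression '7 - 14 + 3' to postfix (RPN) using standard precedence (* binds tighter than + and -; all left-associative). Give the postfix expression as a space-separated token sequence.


Applying the shunting-yard algorithm:
  Operand 7 -> output
  Push '-' onto operator stack -> op-stack: [-]
  Operand 14 -> output
  See '+' (prec 1); top '-' (prec 1) >= it -> pop '-' to output
  Push '+' onto operator stack -> op-stack: [+]
  Operand 3 -> output
  End of input: pop '+' to output
Postfix result: 7 14 - 3 +

7 14 - 3 +


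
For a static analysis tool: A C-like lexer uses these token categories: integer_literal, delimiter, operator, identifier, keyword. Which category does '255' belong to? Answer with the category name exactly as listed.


Token: '255'
Checking categories:
  identifier: no
  integer_literal: YES
  operator: no
  keyword: no
  delimiter: no
Category: integer_literal

integer_literal


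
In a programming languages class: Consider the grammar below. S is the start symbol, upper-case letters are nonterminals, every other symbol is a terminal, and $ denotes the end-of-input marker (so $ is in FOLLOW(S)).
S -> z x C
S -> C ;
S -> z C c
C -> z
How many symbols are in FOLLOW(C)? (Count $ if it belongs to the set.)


S is the start symbol and does not occur in any rule body, so FOLLOW(S) = {$}.
Examining every occurrence of C in a rule body:
  S -> z x C : C is at the right end -> add FOLLOW(S) = {$}
  S -> C ; : C is followed by terminal ';' -> add ';'
  S -> z C c : C is followed by terminal 'c' -> add 'c'
  C -> z : C does not occur in the body -> contributes nothing
FOLLOW(C) = {;, c, $}
Count: 3

3


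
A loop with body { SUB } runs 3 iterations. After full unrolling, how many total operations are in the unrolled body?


Loop body operations: SUB (1 op per iteration)
Unrolling 3 iterations:
  Iteration 1: SUB (1 ops)
  Iteration 2: SUB (1 ops)
  Iteration 3: SUB (1 ops)
Total: 3 iterations * 1 ops/iter = 3 operations

3


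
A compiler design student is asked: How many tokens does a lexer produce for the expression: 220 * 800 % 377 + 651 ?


Scanning '220 * 800 % 377 + 651'
Token 1: '220' -> integer_literal
Token 2: '*' -> operator
Token 3: '800' -> integer_literal
Token 4: '%' -> operator
Token 5: '377' -> integer_literal
Token 6: '+' -> operator
Token 7: '651' -> integer_literal
Total tokens: 7

7


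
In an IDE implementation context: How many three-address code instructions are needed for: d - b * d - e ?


Expression: d - b * d - e
Generating three-address code (respecting * over +/- precedence):
  Instruction 1: t1 = b * d
  Instruction 2: t2 = d - t1
  Instruction 3: t3 = t2 - e
Total instructions: 3

3


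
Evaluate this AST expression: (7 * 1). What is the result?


Expression: (7 * 1)
Evaluating step by step:
  7 * 1 = 7
Result: 7

7


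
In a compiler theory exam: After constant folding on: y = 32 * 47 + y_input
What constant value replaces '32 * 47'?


Identifying constant sub-expression:
  Original: y = 32 * 47 + y_input
  32 and 47 are both compile-time constants
  Evaluating: 32 * 47 = 1504
  After folding: y = 1504 + y_input

1504


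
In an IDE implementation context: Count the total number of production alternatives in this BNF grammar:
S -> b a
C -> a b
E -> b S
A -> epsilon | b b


Counting alternatives per rule:
  S: 1 alternative(s)
  C: 1 alternative(s)
  E: 1 alternative(s)
  A: 2 alternative(s)
Sum: 1 + 1 + 1 + 2 = 5

5


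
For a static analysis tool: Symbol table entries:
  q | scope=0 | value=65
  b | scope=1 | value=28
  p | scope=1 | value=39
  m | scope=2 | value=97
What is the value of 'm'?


Searching symbol table for 'm':
  q | scope=0 | value=65
  b | scope=1 | value=28
  p | scope=1 | value=39
  m | scope=2 | value=97 <- MATCH
Found 'm' at scope 2 with value 97

97


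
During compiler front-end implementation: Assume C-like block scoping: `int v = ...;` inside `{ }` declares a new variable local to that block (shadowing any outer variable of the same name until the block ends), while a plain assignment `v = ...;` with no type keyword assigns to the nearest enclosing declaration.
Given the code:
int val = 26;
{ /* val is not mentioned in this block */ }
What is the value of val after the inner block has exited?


Analyzing scoping rules:
Outer scope: declares val = 26
Inner block: val is neither redeclared nor assigned -> unchanged
After the block -> 26
Result: 26

26


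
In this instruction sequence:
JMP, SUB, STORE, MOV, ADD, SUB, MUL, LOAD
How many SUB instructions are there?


Scanning instruction sequence for SUB:
  Position 1: JMP
  Position 2: SUB <- MATCH
  Position 3: STORE
  Position 4: MOV
  Position 5: ADD
  Position 6: SUB <- MATCH
  Position 7: MUL
  Position 8: LOAD
Matches at positions: [2, 6]
Total SUB count: 2

2


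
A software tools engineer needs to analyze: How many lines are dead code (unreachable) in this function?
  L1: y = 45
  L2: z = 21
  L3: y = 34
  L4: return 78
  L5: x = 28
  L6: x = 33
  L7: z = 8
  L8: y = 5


Analyzing control flow:
  L1: reachable (before return)
  L2: reachable (before return)
  L3: reachable (before return)
  L4: reachable (return statement)
  L5: DEAD (after return at L4)
  L6: DEAD (after return at L4)
  L7: DEAD (after return at L4)
  L8: DEAD (after return at L4)
Return at L4, total lines = 8
Dead lines: L5 through L8
Count: 4

4


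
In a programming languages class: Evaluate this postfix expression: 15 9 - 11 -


Processing tokens left to right:
Push 15, Push 9
Pop 15 and 9, compute 15 - 9 = 6, push 6
Push 11
Pop 6 and 11, compute 6 - 11 = -5, push -5
Stack result: -5

-5


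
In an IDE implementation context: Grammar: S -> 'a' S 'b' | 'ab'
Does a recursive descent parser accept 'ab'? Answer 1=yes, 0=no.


Grammar accepts strings of the form a^n b^n (n >= 1)
Word: 'ab'
Counting: 1 a's and 1 b's
Check: 1 == 1? Yes
Derivation (S -> aSb applied 0 time(s), then S -> ab): S => ab
Accepted

1


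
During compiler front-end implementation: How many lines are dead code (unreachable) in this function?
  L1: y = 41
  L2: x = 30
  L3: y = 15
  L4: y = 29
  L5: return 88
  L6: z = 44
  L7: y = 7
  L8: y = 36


Analyzing control flow:
  L1: reachable (before return)
  L2: reachable (before return)
  L3: reachable (before return)
  L4: reachable (before return)
  L5: reachable (return statement)
  L6: DEAD (after return at L5)
  L7: DEAD (after return at L5)
  L8: DEAD (after return at L5)
Return at L5, total lines = 8
Dead lines: L6 through L8
Count: 3

3


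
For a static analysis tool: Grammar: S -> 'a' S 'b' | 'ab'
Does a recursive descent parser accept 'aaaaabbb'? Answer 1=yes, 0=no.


Grammar accepts strings of the form a^n b^n (n >= 1)
Word: 'aaaaabbb'
Counting: 5 a's and 3 b's
Check: 5 == 3? No
Mismatch: a-count != b-count
Rejected

0


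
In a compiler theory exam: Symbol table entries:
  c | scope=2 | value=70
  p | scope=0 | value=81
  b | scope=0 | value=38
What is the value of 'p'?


Searching symbol table for 'p':
  c | scope=2 | value=70
  p | scope=0 | value=81 <- MATCH
  b | scope=0 | value=38
Found 'p' at scope 0 with value 81

81


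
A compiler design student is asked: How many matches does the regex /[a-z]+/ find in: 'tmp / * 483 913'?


Pattern: /[a-z]+/ (identifiers)
Input: 'tmp / * 483 913'
Scanning for matches:
  Match 1: 'tmp'
Total matches: 1

1


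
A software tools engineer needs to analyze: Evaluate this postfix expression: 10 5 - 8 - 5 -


Processing tokens left to right:
Push 10, Push 5
Pop 10 and 5, compute 10 - 5 = 5, push 5
Push 8
Pop 5 and 8, compute 5 - 8 = -3, push -3
Push 5
Pop -3 and 5, compute -3 - 5 = -8, push -8
Stack result: -8

-8


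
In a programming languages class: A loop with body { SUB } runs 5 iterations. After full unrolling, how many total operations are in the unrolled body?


Loop body operations: SUB (1 op per iteration)
Unrolling 5 iterations:
  Iteration 1: SUB (1 ops)
  Iteration 2: SUB (1 ops)
  Iteration 3: SUB (1 ops)
  Iteration 4: SUB (1 ops)
  Iteration 5: SUB (1 ops)
Total: 5 iterations * 1 ops/iter = 5 operations

5


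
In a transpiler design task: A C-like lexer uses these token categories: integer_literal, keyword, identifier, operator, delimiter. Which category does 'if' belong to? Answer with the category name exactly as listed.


Token: 'if'
Checking categories:
  identifier: no
  integer_literal: no
  operator: no
  keyword: YES
  delimiter: no
Category: keyword

keyword


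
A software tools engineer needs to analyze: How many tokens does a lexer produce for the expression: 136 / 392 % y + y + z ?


Scanning '136 / 392 % y + y + z'
Token 1: '136' -> integer_literal
Token 2: '/' -> operator
Token 3: '392' -> integer_literal
Token 4: '%' -> operator
Token 5: 'y' -> identifier
Token 6: '+' -> operator
Token 7: 'y' -> identifier
Token 8: '+' -> operator
Token 9: 'z' -> identifier
Total tokens: 9

9


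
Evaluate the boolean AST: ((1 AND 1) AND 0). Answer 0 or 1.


Step 1: Evaluate inner node
  1 AND 1 = 1
Step 2: Evaluate root node
  1 AND 0 = 0

0


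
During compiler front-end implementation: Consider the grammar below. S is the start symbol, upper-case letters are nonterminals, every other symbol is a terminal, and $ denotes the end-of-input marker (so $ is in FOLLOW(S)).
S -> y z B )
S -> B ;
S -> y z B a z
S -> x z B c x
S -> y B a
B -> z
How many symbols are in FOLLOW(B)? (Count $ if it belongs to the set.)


S is the start symbol and does not occur in any rule body, so FOLLOW(S) = {$}.
Examining every occurrence of B in a rule body:
  S -> y z B ) : B is followed by terminal ')' -> add ')'
  S -> B ; : B is followed by terminal ';' -> add ';'
  S -> y z B a z : B is followed by terminal 'a' -> add 'a'
  S -> x z B c x : B is followed by terminal 'c' -> add 'c'
  S -> y B a : B is followed by terminal 'a' -> add 'a' (already in the set)
  B -> z : B does not occur in the body -> contributes nothing
FOLLOW(B) = {), ;, a, c}
Count: 4

4


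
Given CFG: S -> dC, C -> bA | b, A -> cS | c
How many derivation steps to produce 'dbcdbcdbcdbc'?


Grammar: S -> dC, C -> bA | b, A -> cS | c
Deriving 'dbcdbcdbcdbc':
Step 1: S -> dC => dC
Step 2: C -> bA => dbA
Step 3: A -> cS => dbcS
Step 4: S -> dC => dbcdC
Step 5: C -> bA => dbcdbA
Step 6: A -> cS => dbcdbcS
Step 7: S -> dC => dbcdbcdC
Step 8: C -> bA => dbcdbcdbA
Step 9: A -> cS => dbcdbcdbcS
Step 10: S -> dC => dbcdbcdbcdC
Step 11: C -> bA => dbcdbcdbcdbA
Step 12: A -> c => dbcdbcdbcdbc
Total derivation steps: 12

12


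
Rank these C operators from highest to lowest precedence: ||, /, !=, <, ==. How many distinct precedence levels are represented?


Looking up precedence for each operator:
  || -> precedence 1
  / -> precedence 6
  != -> precedence 3
  < -> precedence 4
  == -> precedence 3
Sorted highest to lowest: /, <, !=, ==, ||
Distinct precedence values: [6, 4, 3, 1]
Number of distinct levels: 4

4


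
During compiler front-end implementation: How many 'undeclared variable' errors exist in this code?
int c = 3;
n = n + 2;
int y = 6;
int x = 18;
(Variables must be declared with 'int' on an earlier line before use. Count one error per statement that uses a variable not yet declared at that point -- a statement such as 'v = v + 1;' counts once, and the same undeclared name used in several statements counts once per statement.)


Scanning code line by line:
  Line 1: declare 'c' -> declared = ['c']
  Line 2: use 'n' -> ERROR (undeclared)
  Line 3: declare 'y' -> declared = ['c', 'y']
  Line 4: declare 'x' -> declared = ['c', 'x', 'y']
Total undeclared variable errors: 1

1


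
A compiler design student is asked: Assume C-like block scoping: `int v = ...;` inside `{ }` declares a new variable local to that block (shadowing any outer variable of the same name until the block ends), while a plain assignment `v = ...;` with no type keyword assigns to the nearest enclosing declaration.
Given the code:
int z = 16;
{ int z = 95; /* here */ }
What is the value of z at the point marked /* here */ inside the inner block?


Analyzing scoping rules:
Outer scope: declares z = 16
Inner block: 'int z = 95;' declares a NEW z that shadows the outer one
Inside the block the inner declaration is in scope -> 95
Result: 95

95


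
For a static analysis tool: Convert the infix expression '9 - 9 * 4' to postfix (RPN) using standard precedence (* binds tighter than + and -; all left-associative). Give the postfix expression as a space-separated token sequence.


Applying the shunting-yard algorithm:
  Operand 9 -> output
  Push '-' onto operator stack -> op-stack: [-]
  Operand 9 -> output
  Push '*' onto operator stack -> op-stack: [-, *]
  Operand 4 -> output
  End of input: pop '*' to output
  End of input: pop '-' to output
Postfix result: 9 9 4 * -

9 9 4 * -


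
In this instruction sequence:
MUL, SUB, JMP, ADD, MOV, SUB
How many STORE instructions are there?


Scanning instruction sequence for STORE:
  Position 1: MUL
  Position 2: SUB
  Position 3: JMP
  Position 4: ADD
  Position 5: MOV
  Position 6: SUB
Matches at positions: []
Total STORE count: 0

0


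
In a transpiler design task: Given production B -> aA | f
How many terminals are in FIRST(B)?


Production: B -> aA | f
Examining each alternative for leading terminals:
  B -> aA : first terminal = 'a'
  B -> f : first terminal = 'f'
FIRST(B) = {a, f}
Count: 2

2


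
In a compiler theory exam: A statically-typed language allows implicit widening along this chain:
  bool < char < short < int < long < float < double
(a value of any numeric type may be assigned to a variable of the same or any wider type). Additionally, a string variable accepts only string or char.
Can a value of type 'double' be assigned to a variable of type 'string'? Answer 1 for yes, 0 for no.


Target variable type: string
Source value type: double
Rule: string accepts only {string, char}
  source 'double' in {string, char}? No
Result: 0

0


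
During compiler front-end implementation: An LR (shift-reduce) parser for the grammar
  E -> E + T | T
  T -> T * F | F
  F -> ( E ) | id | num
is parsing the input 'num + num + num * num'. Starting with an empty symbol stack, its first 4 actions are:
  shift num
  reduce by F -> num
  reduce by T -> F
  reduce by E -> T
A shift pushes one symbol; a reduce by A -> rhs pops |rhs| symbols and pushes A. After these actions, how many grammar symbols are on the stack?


Tracking the symbol stack through each action:
  Action 1: shift 'num' : push -> stack = [num] (size 1)
  Action 2: reduce by F -> num : pop 1, push F -> stack = [F] (size 1)
  Action 3: reduce by T -> F : pop 1, push T -> stack = [T] (size 1)
  Action 4: reduce by E -> T : pop 1, push E -> stack = [E] (size 1)
Final stack size: 1

1


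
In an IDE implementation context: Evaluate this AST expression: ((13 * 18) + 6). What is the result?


Expression: ((13 * 18) + 6)
Evaluating step by step:
  13 * 18 = 234
  234 + 6 = 240
Result: 240

240


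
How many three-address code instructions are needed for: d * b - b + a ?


Expression: d * b - b + a
Generating three-address code (respecting * over +/- precedence):
  Instruction 1: t1 = d * b
  Instruction 2: t2 = t1 - b
  Instruction 3: t3 = t2 + a
Total instructions: 3

3


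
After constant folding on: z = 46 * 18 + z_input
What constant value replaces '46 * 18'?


Identifying constant sub-expression:
  Original: z = 46 * 18 + z_input
  46 and 18 are both compile-time constants
  Evaluating: 46 * 18 = 828
  After folding: z = 828 + z_input

828


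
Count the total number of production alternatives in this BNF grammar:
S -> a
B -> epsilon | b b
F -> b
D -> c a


Counting alternatives per rule:
  S: 1 alternative(s)
  B: 2 alternative(s)
  F: 1 alternative(s)
  D: 1 alternative(s)
Sum: 1 + 2 + 1 + 1 = 5

5


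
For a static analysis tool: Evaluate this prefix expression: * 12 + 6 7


Parsing prefix expression: * 12 + 6 7
Step 1: Innermost operation '+ 6 7'
  6 + 7 = 13
Step 2: Outer operation '* 12 [13]'
  12 * 13 = 156

156


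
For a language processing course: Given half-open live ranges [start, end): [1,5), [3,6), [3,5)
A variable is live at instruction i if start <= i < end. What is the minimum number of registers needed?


Live ranges:
  Var0: [1, 5)
  Var1: [3, 6)
  Var2: [3, 5)
Sweep-line events (position, delta, active):
  pos=1 start -> active=1
  pos=3 start -> active=2
  pos=3 start -> active=3
  pos=5 end -> active=2
  pos=5 end -> active=1
  pos=6 end -> active=0
Maximum simultaneous active: 3
Minimum registers needed: 3

3


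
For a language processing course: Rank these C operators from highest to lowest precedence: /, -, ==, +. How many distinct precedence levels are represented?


Looking up precedence for each operator:
  / -> precedence 6
  - -> precedence 5
  == -> precedence 3
  + -> precedence 5
Sorted highest to lowest: /, -, +, ==
Distinct precedence values: [6, 5, 3]
Number of distinct levels: 3

3


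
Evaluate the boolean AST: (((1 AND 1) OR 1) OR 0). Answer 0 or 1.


Step 1: Evaluate inner node
  1 AND 1 = 1
Step 2: Evaluate next node
  1 OR 1 = 1
Step 3: Evaluate root node
  1 OR 0 = 1

1


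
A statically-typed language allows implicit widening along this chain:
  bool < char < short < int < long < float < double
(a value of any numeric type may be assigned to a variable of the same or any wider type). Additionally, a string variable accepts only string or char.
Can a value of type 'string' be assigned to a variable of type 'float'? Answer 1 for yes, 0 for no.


Target variable type: float
Source value type: string
Rule: string cannot widen to any numeric type
Result: 0

0


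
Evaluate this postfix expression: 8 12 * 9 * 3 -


Processing tokens left to right:
Push 8, Push 12
Pop 8 and 12, compute 8 * 12 = 96, push 96
Push 9
Pop 96 and 9, compute 96 * 9 = 864, push 864
Push 3
Pop 864 and 3, compute 864 - 3 = 861, push 861
Stack result: 861

861


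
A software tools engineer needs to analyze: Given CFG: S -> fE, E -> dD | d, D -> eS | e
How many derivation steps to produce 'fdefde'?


Grammar: S -> fE, E -> dD | d, D -> eS | e
Deriving 'fdefde':
Step 1: S -> fE => fE
Step 2: E -> dD => fdD
Step 3: D -> eS => fdeS
Step 4: S -> fE => fdefE
Step 5: E -> dD => fdefdD
Step 6: D -> e => fdefde
Total derivation steps: 6

6


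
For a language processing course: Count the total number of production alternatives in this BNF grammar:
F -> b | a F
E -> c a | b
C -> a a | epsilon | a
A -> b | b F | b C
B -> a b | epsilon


Counting alternatives per rule:
  F: 2 alternative(s)
  E: 2 alternative(s)
  C: 3 alternative(s)
  A: 3 alternative(s)
  B: 2 alternative(s)
Sum: 2 + 2 + 3 + 3 + 2 = 12

12


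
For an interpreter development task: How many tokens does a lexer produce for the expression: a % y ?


Scanning 'a % y'
Token 1: 'a' -> identifier
Token 2: '%' -> operator
Token 3: 'y' -> identifier
Total tokens: 3

3


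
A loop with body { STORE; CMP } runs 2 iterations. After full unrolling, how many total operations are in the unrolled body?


Loop body operations: STORE, CMP (2 ops per iteration)
Unrolling 2 iterations:
  Iteration 1: STORE, CMP (2 ops)
  Iteration 2: STORE, CMP (2 ops)
Total: 2 iterations * 2 ops/iter = 4 operations

4


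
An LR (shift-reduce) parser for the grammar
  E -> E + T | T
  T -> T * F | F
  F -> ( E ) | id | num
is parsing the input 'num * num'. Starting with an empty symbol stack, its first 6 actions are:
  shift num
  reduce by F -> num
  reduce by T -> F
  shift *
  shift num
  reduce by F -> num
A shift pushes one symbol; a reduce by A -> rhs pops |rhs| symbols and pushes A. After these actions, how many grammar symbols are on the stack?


Tracking the symbol stack through each action:
  Action 1: shift 'num' : push -> stack = [num] (size 1)
  Action 2: reduce by F -> num : pop 1, push F -> stack = [F] (size 1)
  Action 3: reduce by T -> F : pop 1, push T -> stack = [T] (size 1)
  Action 4: shift '*' : push -> stack = [T, *] (size 2)
  Action 5: shift 'num' : push -> stack = [T, *, num] (size 3)
  Action 6: reduce by F -> num : pop 1, push F -> stack = [T, *, F] (size 3)
Final stack size: 3

3


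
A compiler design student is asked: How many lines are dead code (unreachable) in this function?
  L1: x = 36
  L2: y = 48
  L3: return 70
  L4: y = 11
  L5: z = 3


Analyzing control flow:
  L1: reachable (before return)
  L2: reachable (before return)
  L3: reachable (return statement)
  L4: DEAD (after return at L3)
  L5: DEAD (after return at L3)
Return at L3, total lines = 5
Dead lines: L4 through L5
Count: 2

2


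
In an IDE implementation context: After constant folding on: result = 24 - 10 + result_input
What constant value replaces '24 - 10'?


Identifying constant sub-expression:
  Original: result = 24 - 10 + result_input
  24 and 10 are both compile-time constants
  Evaluating: 24 - 10 = 14
  After folding: result = 14 + result_input

14


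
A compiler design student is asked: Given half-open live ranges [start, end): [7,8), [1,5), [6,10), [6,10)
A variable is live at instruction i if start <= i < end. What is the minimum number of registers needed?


Live ranges:
  Var0: [7, 8)
  Var1: [1, 5)
  Var2: [6, 10)
  Var3: [6, 10)
Sweep-line events (position, delta, active):
  pos=1 start -> active=1
  pos=5 end -> active=0
  pos=6 start -> active=1
  pos=6 start -> active=2
  pos=7 start -> active=3
  pos=8 end -> active=2
  pos=10 end -> active=1
  pos=10 end -> active=0
Maximum simultaneous active: 3
Minimum registers needed: 3

3


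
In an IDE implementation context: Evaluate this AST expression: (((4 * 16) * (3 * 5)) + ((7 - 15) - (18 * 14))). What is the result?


Expression: (((4 * 16) * (3 * 5)) + ((7 - 15) - (18 * 14)))
Evaluating step by step:
  4 * 16 = 64
  3 * 5 = 15
  64 * 15 = 960
  7 - 15 = -8
  18 * 14 = 252
  -8 - 252 = -260
  960 + -260 = 700
Result: 700

700


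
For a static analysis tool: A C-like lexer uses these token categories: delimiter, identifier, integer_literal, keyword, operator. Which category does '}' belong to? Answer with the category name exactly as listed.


Token: '}'
Checking categories:
  identifier: no
  integer_literal: no
  operator: no
  keyword: no
  delimiter: YES
Category: delimiter

delimiter


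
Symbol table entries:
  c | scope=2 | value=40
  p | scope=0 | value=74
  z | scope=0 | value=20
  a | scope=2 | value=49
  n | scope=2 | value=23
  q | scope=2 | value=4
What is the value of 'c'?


Searching symbol table for 'c':
  c | scope=2 | value=40 <- MATCH
  p | scope=0 | value=74
  z | scope=0 | value=20
  a | scope=2 | value=49
  n | scope=2 | value=23
  q | scope=2 | value=4
Found 'c' at scope 2 with value 40

40


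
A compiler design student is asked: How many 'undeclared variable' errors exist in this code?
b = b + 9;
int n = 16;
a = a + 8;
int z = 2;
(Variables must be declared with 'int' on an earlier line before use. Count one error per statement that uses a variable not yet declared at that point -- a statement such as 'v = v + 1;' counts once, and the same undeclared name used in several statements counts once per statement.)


Scanning code line by line:
  Line 1: use 'b' -> ERROR (undeclared)
  Line 2: declare 'n' -> declared = ['n']
  Line 3: use 'a' -> ERROR (undeclared)
  Line 4: declare 'z' -> declared = ['n', 'z']
Total undeclared variable errors: 2

2


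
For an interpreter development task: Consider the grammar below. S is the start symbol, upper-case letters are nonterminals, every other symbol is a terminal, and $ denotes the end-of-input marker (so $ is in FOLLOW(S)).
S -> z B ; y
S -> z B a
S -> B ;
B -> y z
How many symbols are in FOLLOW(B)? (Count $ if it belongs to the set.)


S is the start symbol and does not occur in any rule body, so FOLLOW(S) = {$}.
Examining every occurrence of B in a rule body:
  S -> z B ; y : B is followed by terminal ';' -> add ';'
  S -> z B a : B is followed by terminal 'a' -> add 'a'
  S -> B ; : B is followed by terminal ';' -> add ';' (already in the set)
  B -> y z : B does not occur in the body -> contributes nothing
FOLLOW(B) = {;, a}
Count: 2

2


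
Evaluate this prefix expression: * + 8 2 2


Parsing prefix expression: * + 8 2 2
Step 1: Innermost operation '+ 8 2'
  8 + 2 = 10
Step 2: Outer operation '* [10] 2'
  10 * 2 = 20

20


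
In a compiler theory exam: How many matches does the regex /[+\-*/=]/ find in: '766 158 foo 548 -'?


Pattern: /[+\-*/=]/ (operators)
Input: '766 158 foo 548 -'
Scanning for matches:
  Match 1: '-'
Total matches: 1

1


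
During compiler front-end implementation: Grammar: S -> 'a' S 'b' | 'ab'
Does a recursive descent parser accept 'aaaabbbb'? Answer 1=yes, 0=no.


Grammar accepts strings of the form a^n b^n (n >= 1)
Word: 'aaaabbbb'
Counting: 4 a's and 4 b's
Check: 4 == 4? Yes
Derivation (S -> aSb applied 3 time(s), then S -> ab): S => aSb => aaSbb => aaaSbbb => aaaabbbb
Accepted

1


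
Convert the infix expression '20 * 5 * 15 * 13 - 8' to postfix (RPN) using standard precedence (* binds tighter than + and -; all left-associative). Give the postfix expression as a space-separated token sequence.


Applying the shunting-yard algorithm:
  Operand 20 -> output
  Push '*' onto operator stack -> op-stack: [*]
  Operand 5 -> output
  See '*' (prec 2); top '*' (prec 2) >= it -> pop '*' to output
  Push '*' onto operator stack -> op-stack: [*]
  Operand 15 -> output
  See '*' (prec 2); top '*' (prec 2) >= it -> pop '*' to output
  Push '*' onto operator stack -> op-stack: [*]
  Operand 13 -> output
  See '-' (prec 1); top '*' (prec 2) >= it -> pop '*' to output
  Push '-' onto operator stack -> op-stack: [-]
  Operand 8 -> output
  End of input: pop '-' to output
Postfix result: 20 5 * 15 * 13 * 8 -

20 5 * 15 * 13 * 8 -


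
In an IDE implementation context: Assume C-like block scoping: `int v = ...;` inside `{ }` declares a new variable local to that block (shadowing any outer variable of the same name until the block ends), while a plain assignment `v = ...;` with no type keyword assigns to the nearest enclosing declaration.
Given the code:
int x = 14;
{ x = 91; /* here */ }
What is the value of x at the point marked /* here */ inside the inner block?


Analyzing scoping rules:
Outer scope: declares x = 14
Inner block: 'x = 91;' has no type keyword, so it is an assignment to the outer x (no shadowing)
Inside the block, after the assignment -> 91
Result: 91

91


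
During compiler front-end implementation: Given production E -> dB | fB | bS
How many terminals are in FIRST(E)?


Production: E -> dB | fB | bS
Examining each alternative for leading terminals:
  E -> dB : first terminal = 'd'
  E -> fB : first terminal = 'f'
  E -> bS : first terminal = 'b'
FIRST(E) = {b, d, f}
Count: 3

3


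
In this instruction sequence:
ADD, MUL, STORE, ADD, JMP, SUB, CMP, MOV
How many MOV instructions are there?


Scanning instruction sequence for MOV:
  Position 1: ADD
  Position 2: MUL
  Position 3: STORE
  Position 4: ADD
  Position 5: JMP
  Position 6: SUB
  Position 7: CMP
  Position 8: MOV <- MATCH
Matches at positions: [8]
Total MOV count: 1

1


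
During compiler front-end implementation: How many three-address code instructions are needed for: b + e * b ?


Expression: b + e * b
Generating three-address code (respecting * over +/- precedence):
  Instruction 1: t1 = e * b
  Instruction 2: t2 = b + t1
Total instructions: 2

2


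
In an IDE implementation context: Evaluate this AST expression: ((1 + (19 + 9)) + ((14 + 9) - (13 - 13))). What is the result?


Expression: ((1 + (19 + 9)) + ((14 + 9) - (13 - 13)))
Evaluating step by step:
  19 + 9 = 28
  1 + 28 = 29
  14 + 9 = 23
  13 - 13 = 0
  23 - 0 = 23
  29 + 23 = 52
Result: 52

52


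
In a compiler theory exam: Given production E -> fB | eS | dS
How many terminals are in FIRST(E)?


Production: E -> fB | eS | dS
Examining each alternative for leading terminals:
  E -> fB : first terminal = 'f'
  E -> eS : first terminal = 'e'
  E -> dS : first terminal = 'd'
FIRST(E) = {d, e, f}
Count: 3

3


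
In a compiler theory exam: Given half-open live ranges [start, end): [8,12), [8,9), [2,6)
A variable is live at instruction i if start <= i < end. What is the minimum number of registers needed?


Live ranges:
  Var0: [8, 12)
  Var1: [8, 9)
  Var2: [2, 6)
Sweep-line events (position, delta, active):
  pos=2 start -> active=1
  pos=6 end -> active=0
  pos=8 start -> active=1
  pos=8 start -> active=2
  pos=9 end -> active=1
  pos=12 end -> active=0
Maximum simultaneous active: 2
Minimum registers needed: 2

2


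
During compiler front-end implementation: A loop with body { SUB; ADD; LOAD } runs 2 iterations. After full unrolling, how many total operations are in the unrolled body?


Loop body operations: SUB, ADD, LOAD (3 ops per iteration)
Unrolling 2 iterations:
  Iteration 1: SUB, ADD, LOAD (3 ops)
  Iteration 2: SUB, ADD, LOAD (3 ops)
Total: 2 iterations * 3 ops/iter = 6 operations

6


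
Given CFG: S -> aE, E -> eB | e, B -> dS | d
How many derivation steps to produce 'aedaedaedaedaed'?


Grammar: S -> aE, E -> eB | e, B -> dS | d
Deriving 'aedaedaedaedaed':
Step 1: S -> aE => aE
Step 2: E -> eB => aeB
Step 3: B -> dS => aedS
Step 4: S -> aE => aedaE
Step 5: E -> eB => aedaeB
Step 6: B -> dS => aedaedS
Step 7: S -> aE => aedaedaE
Step 8: E -> eB => aedaedaeB
Step 9: B -> dS => aedaedaedS
Step 10: S -> aE => aedaedaedaE
Step 11: E -> eB => aedaedaedaeB
Step 12: B -> dS => aedaedaedaedS
Step 13: S -> aE => aedaedaedaedaE
Step 14: E -> eB => aedaedaedaedaeB
Step 15: B -> d => aedaedaedaedaed
Total derivation steps: 15

15


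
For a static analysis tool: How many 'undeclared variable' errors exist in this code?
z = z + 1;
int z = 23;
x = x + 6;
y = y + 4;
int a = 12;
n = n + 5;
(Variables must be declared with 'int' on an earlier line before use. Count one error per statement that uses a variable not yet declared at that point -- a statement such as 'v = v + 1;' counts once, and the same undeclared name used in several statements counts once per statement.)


Scanning code line by line:
  Line 1: use 'z' -> ERROR (undeclared)
  Line 2: declare 'z' -> declared = ['z']
  Line 3: use 'x' -> ERROR (undeclared)
  Line 4: use 'y' -> ERROR (undeclared)
  Line 5: declare 'a' -> declared = ['a', 'z']
  Line 6: use 'n' -> ERROR (undeclared)
Total undeclared variable errors: 4

4


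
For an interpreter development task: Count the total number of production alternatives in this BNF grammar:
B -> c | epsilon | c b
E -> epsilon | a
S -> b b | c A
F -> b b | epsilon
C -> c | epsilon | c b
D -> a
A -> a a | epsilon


Counting alternatives per rule:
  B: 3 alternative(s)
  E: 2 alternative(s)
  S: 2 alternative(s)
  F: 2 alternative(s)
  C: 3 alternative(s)
  D: 1 alternative(s)
  A: 2 alternative(s)
Sum: 3 + 2 + 2 + 2 + 3 + 1 + 2 = 15

15


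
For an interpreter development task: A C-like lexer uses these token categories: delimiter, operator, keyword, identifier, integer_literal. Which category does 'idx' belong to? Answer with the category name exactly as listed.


Token: 'idx'
Checking categories:
  identifier: YES
  integer_literal: no
  operator: no
  keyword: no
  delimiter: no
Category: identifier

identifier


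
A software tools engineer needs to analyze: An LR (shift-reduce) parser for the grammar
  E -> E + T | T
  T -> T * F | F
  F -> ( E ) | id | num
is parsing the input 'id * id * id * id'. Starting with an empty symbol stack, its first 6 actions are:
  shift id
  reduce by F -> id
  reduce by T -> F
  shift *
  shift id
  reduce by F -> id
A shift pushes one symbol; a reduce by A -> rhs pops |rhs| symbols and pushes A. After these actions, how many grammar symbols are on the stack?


Tracking the symbol stack through each action:
  Action 1: shift 'id' : push -> stack = [id] (size 1)
  Action 2: reduce by F -> id : pop 1, push F -> stack = [F] (size 1)
  Action 3: reduce by T -> F : pop 1, push T -> stack = [T] (size 1)
  Action 4: shift '*' : push -> stack = [T, *] (size 2)
  Action 5: shift 'id' : push -> stack = [T, *, id] (size 3)
  Action 6: reduce by F -> id : pop 1, push F -> stack = [T, *, F] (size 3)
Final stack size: 3

3
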